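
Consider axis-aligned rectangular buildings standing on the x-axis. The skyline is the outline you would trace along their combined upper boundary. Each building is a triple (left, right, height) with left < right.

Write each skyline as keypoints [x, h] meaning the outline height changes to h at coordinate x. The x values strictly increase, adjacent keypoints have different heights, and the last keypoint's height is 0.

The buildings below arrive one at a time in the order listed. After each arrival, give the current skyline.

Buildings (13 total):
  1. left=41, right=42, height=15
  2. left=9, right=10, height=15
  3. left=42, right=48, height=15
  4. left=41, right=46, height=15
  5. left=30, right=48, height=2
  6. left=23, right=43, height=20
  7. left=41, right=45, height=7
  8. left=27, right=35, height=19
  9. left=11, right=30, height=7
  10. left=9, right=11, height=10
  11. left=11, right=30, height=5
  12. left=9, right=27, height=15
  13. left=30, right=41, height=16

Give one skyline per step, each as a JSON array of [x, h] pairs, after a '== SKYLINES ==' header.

== SKYLINES ==
[[41,15],[42,0]]
[[9,15],[10,0],[41,15],[42,0]]
[[9,15],[10,0],[41,15],[48,0]]
[[9,15],[10,0],[41,15],[48,0]]
[[9,15],[10,0],[30,2],[41,15],[48,0]]
[[9,15],[10,0],[23,20],[43,15],[48,0]]
[[9,15],[10,0],[23,20],[43,15],[48,0]]
[[9,15],[10,0],[23,20],[43,15],[48,0]]
[[9,15],[10,0],[11,7],[23,20],[43,15],[48,0]]
[[9,15],[10,10],[11,7],[23,20],[43,15],[48,0]]
[[9,15],[10,10],[11,7],[23,20],[43,15],[48,0]]
[[9,15],[23,20],[43,15],[48,0]]
[[9,15],[23,20],[43,15],[48,0]]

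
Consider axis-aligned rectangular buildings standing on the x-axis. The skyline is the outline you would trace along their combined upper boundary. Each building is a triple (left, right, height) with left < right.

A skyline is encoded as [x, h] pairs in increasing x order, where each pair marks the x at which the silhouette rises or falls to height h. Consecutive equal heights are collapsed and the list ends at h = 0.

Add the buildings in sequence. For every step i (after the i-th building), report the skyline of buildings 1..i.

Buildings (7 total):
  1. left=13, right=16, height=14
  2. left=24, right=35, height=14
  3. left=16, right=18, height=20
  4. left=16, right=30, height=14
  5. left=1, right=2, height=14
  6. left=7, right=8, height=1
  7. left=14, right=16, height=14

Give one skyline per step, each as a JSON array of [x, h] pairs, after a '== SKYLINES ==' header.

== SKYLINES ==
[[13,14],[16,0]]
[[13,14],[16,0],[24,14],[35,0]]
[[13,14],[16,20],[18,0],[24,14],[35,0]]
[[13,14],[16,20],[18,14],[35,0]]
[[1,14],[2,0],[13,14],[16,20],[18,14],[35,0]]
[[1,14],[2,0],[7,1],[8,0],[13,14],[16,20],[18,14],[35,0]]
[[1,14],[2,0],[7,1],[8,0],[13,14],[16,20],[18,14],[35,0]]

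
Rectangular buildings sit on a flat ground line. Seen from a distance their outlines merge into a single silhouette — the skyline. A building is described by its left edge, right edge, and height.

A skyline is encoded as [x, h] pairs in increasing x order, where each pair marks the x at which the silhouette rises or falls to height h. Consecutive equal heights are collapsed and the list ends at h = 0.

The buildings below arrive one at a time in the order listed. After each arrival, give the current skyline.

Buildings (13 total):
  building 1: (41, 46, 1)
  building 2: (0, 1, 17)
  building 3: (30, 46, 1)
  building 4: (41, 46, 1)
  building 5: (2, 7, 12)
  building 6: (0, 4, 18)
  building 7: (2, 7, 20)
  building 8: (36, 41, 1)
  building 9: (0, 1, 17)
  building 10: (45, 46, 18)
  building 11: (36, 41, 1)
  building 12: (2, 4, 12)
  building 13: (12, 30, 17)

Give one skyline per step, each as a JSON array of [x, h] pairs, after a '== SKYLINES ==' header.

== SKYLINES ==
[[41,1],[46,0]]
[[0,17],[1,0],[41,1],[46,0]]
[[0,17],[1,0],[30,1],[46,0]]
[[0,17],[1,0],[30,1],[46,0]]
[[0,17],[1,0],[2,12],[7,0],[30,1],[46,0]]
[[0,18],[4,12],[7,0],[30,1],[46,0]]
[[0,18],[2,20],[7,0],[30,1],[46,0]]
[[0,18],[2,20],[7,0],[30,1],[46,0]]
[[0,18],[2,20],[7,0],[30,1],[46,0]]
[[0,18],[2,20],[7,0],[30,1],[45,18],[46,0]]
[[0,18],[2,20],[7,0],[30,1],[45,18],[46,0]]
[[0,18],[2,20],[7,0],[30,1],[45,18],[46,0]]
[[0,18],[2,20],[7,0],[12,17],[30,1],[45,18],[46,0]]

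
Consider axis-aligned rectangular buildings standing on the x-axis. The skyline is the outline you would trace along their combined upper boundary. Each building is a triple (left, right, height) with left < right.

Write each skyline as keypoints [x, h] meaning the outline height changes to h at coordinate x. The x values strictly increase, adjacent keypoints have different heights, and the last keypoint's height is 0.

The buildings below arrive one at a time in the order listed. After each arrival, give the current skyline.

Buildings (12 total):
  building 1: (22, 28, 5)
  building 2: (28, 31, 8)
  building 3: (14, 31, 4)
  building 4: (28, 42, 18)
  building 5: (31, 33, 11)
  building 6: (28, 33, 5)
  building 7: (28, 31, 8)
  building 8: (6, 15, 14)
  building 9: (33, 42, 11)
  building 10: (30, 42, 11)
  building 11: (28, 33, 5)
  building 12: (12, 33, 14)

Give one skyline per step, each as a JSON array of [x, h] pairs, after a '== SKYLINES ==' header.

== SKYLINES ==
[[22,5],[28,0]]
[[22,5],[28,8],[31,0]]
[[14,4],[22,5],[28,8],[31,0]]
[[14,4],[22,5],[28,18],[42,0]]
[[14,4],[22,5],[28,18],[42,0]]
[[14,4],[22,5],[28,18],[42,0]]
[[14,4],[22,5],[28,18],[42,0]]
[[6,14],[15,4],[22,5],[28,18],[42,0]]
[[6,14],[15,4],[22,5],[28,18],[42,0]]
[[6,14],[15,4],[22,5],[28,18],[42,0]]
[[6,14],[15,4],[22,5],[28,18],[42,0]]
[[6,14],[28,18],[42,0]]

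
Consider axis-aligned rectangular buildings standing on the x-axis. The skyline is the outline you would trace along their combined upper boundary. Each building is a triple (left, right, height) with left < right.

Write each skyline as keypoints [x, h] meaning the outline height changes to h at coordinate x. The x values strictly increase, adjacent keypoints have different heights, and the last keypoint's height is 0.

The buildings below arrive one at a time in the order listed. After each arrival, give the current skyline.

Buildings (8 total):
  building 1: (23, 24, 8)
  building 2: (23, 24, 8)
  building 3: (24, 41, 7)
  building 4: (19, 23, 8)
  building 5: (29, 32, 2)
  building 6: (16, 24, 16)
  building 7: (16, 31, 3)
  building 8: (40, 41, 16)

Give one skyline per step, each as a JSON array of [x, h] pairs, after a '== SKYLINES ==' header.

== SKYLINES ==
[[23,8],[24,0]]
[[23,8],[24,0]]
[[23,8],[24,7],[41,0]]
[[19,8],[24,7],[41,0]]
[[19,8],[24,7],[41,0]]
[[16,16],[24,7],[41,0]]
[[16,16],[24,7],[41,0]]
[[16,16],[24,7],[40,16],[41,0]]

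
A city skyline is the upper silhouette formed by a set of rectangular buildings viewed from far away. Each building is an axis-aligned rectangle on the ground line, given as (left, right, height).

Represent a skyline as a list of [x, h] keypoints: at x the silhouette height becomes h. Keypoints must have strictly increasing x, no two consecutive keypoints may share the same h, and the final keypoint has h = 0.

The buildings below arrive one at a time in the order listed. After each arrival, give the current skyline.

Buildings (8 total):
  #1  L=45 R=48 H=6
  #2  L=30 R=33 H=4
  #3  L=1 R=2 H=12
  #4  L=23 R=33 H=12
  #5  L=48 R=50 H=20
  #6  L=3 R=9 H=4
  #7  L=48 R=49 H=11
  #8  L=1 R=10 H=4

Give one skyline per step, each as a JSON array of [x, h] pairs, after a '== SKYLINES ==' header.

== SKYLINES ==
[[45,6],[48,0]]
[[30,4],[33,0],[45,6],[48,0]]
[[1,12],[2,0],[30,4],[33,0],[45,6],[48,0]]
[[1,12],[2,0],[23,12],[33,0],[45,6],[48,0]]
[[1,12],[2,0],[23,12],[33,0],[45,6],[48,20],[50,0]]
[[1,12],[2,0],[3,4],[9,0],[23,12],[33,0],[45,6],[48,20],[50,0]]
[[1,12],[2,0],[3,4],[9,0],[23,12],[33,0],[45,6],[48,20],[50,0]]
[[1,12],[2,4],[10,0],[23,12],[33,0],[45,6],[48,20],[50,0]]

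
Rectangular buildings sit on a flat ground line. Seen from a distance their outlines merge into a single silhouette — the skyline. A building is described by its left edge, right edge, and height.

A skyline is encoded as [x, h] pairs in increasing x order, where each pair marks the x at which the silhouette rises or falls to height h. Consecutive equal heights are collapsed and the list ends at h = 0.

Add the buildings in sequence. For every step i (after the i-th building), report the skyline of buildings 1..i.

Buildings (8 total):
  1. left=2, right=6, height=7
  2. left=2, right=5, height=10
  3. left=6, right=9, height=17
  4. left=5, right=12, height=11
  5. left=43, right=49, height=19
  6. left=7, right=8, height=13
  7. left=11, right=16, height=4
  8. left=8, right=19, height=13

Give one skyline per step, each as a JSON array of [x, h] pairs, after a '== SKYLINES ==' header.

== SKYLINES ==
[[2,7],[6,0]]
[[2,10],[5,7],[6,0]]
[[2,10],[5,7],[6,17],[9,0]]
[[2,10],[5,11],[6,17],[9,11],[12,0]]
[[2,10],[5,11],[6,17],[9,11],[12,0],[43,19],[49,0]]
[[2,10],[5,11],[6,17],[9,11],[12,0],[43,19],[49,0]]
[[2,10],[5,11],[6,17],[9,11],[12,4],[16,0],[43,19],[49,0]]
[[2,10],[5,11],[6,17],[9,13],[19,0],[43,19],[49,0]]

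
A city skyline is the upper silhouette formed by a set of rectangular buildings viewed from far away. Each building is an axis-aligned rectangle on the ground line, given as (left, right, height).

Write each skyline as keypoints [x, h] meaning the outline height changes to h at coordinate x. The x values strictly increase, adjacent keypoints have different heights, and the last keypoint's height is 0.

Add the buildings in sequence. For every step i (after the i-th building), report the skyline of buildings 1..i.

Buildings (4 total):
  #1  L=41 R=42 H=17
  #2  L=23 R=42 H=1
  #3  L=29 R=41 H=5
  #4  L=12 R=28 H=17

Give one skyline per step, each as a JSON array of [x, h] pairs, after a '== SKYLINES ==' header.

== SKYLINES ==
[[41,17],[42,0]]
[[23,1],[41,17],[42,0]]
[[23,1],[29,5],[41,17],[42,0]]
[[12,17],[28,1],[29,5],[41,17],[42,0]]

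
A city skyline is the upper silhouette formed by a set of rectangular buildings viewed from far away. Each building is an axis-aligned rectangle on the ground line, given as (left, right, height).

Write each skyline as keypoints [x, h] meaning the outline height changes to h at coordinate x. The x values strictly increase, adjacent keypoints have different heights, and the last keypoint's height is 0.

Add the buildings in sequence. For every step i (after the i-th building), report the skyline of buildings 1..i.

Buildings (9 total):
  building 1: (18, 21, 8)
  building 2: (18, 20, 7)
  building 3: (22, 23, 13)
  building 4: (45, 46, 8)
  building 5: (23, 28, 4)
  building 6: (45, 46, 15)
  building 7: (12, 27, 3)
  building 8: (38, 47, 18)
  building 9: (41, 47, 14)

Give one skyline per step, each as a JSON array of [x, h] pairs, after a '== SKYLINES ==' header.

== SKYLINES ==
[[18,8],[21,0]]
[[18,8],[21,0]]
[[18,8],[21,0],[22,13],[23,0]]
[[18,8],[21,0],[22,13],[23,0],[45,8],[46,0]]
[[18,8],[21,0],[22,13],[23,4],[28,0],[45,8],[46,0]]
[[18,8],[21,0],[22,13],[23,4],[28,0],[45,15],[46,0]]
[[12,3],[18,8],[21,3],[22,13],[23,4],[28,0],[45,15],[46,0]]
[[12,3],[18,8],[21,3],[22,13],[23,4],[28,0],[38,18],[47,0]]
[[12,3],[18,8],[21,3],[22,13],[23,4],[28,0],[38,18],[47,0]]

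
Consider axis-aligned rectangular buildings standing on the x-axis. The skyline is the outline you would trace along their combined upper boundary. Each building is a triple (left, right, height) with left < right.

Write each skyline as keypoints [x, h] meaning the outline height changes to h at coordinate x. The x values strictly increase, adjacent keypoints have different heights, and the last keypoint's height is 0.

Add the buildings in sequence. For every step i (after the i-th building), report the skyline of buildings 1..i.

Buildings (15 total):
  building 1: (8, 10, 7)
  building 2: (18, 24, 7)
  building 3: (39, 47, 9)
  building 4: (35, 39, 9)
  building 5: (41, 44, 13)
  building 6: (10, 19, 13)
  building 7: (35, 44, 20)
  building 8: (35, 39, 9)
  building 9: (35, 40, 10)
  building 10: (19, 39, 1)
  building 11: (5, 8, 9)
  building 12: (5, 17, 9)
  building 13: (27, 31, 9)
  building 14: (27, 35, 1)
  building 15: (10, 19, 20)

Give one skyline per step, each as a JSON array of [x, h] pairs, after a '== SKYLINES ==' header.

== SKYLINES ==
[[8,7],[10,0]]
[[8,7],[10,0],[18,7],[24,0]]
[[8,7],[10,0],[18,7],[24,0],[39,9],[47,0]]
[[8,7],[10,0],[18,7],[24,0],[35,9],[47,0]]
[[8,7],[10,0],[18,7],[24,0],[35,9],[41,13],[44,9],[47,0]]
[[8,7],[10,13],[19,7],[24,0],[35,9],[41,13],[44,9],[47,0]]
[[8,7],[10,13],[19,7],[24,0],[35,20],[44,9],[47,0]]
[[8,7],[10,13],[19,7],[24,0],[35,20],[44,9],[47,0]]
[[8,7],[10,13],[19,7],[24,0],[35,20],[44,9],[47,0]]
[[8,7],[10,13],[19,7],[24,1],[35,20],[44,9],[47,0]]
[[5,9],[8,7],[10,13],[19,7],[24,1],[35,20],[44,9],[47,0]]
[[5,9],[10,13],[19,7],[24,1],[35,20],[44,9],[47,0]]
[[5,9],[10,13],[19,7],[24,1],[27,9],[31,1],[35,20],[44,9],[47,0]]
[[5,9],[10,13],[19,7],[24,1],[27,9],[31,1],[35,20],[44,9],[47,0]]
[[5,9],[10,20],[19,7],[24,1],[27,9],[31,1],[35,20],[44,9],[47,0]]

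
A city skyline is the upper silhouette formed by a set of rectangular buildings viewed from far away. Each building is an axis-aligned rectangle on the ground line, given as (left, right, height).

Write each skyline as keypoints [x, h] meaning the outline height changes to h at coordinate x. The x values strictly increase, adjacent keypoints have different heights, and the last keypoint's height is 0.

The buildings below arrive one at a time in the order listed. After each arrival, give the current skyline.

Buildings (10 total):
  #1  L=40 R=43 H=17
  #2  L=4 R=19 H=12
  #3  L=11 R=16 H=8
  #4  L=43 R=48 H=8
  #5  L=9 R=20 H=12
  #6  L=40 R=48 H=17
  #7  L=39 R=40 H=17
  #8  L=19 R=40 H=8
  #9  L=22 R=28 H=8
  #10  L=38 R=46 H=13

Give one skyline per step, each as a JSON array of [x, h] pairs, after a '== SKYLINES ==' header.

== SKYLINES ==
[[40,17],[43,0]]
[[4,12],[19,0],[40,17],[43,0]]
[[4,12],[19,0],[40,17],[43,0]]
[[4,12],[19,0],[40,17],[43,8],[48,0]]
[[4,12],[20,0],[40,17],[43,8],[48,0]]
[[4,12],[20,0],[40,17],[48,0]]
[[4,12],[20,0],[39,17],[48,0]]
[[4,12],[20,8],[39,17],[48,0]]
[[4,12],[20,8],[39,17],[48,0]]
[[4,12],[20,8],[38,13],[39,17],[48,0]]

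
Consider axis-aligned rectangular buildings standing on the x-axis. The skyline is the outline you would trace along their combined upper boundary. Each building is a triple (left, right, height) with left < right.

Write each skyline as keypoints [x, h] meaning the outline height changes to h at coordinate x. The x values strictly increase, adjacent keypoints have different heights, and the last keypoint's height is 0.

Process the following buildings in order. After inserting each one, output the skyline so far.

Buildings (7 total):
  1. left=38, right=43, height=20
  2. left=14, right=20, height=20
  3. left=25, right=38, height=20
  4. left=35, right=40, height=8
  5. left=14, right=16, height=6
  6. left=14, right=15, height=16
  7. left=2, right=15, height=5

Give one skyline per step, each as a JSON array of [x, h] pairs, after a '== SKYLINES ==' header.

== SKYLINES ==
[[38,20],[43,0]]
[[14,20],[20,0],[38,20],[43,0]]
[[14,20],[20,0],[25,20],[43,0]]
[[14,20],[20,0],[25,20],[43,0]]
[[14,20],[20,0],[25,20],[43,0]]
[[14,20],[20,0],[25,20],[43,0]]
[[2,5],[14,20],[20,0],[25,20],[43,0]]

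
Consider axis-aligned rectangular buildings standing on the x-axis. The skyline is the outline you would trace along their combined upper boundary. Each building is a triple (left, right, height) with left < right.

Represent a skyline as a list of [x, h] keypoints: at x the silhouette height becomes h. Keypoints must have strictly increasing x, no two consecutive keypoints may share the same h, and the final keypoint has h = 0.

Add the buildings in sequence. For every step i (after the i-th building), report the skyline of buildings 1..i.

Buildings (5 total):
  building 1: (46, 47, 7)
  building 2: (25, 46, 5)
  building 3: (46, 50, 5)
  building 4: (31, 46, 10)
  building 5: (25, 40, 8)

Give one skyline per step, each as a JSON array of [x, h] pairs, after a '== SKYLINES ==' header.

== SKYLINES ==
[[46,7],[47,0]]
[[25,5],[46,7],[47,0]]
[[25,5],[46,7],[47,5],[50,0]]
[[25,5],[31,10],[46,7],[47,5],[50,0]]
[[25,8],[31,10],[46,7],[47,5],[50,0]]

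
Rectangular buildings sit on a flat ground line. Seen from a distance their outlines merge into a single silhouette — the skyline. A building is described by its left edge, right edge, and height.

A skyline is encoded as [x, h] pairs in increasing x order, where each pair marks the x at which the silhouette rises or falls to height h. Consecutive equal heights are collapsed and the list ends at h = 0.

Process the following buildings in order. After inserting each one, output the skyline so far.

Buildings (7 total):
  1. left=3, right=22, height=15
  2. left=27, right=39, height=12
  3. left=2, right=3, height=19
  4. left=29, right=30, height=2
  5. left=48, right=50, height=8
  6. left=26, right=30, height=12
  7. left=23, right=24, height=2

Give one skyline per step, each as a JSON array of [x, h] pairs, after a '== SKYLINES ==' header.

== SKYLINES ==
[[3,15],[22,0]]
[[3,15],[22,0],[27,12],[39,0]]
[[2,19],[3,15],[22,0],[27,12],[39,0]]
[[2,19],[3,15],[22,0],[27,12],[39,0]]
[[2,19],[3,15],[22,0],[27,12],[39,0],[48,8],[50,0]]
[[2,19],[3,15],[22,0],[26,12],[39,0],[48,8],[50,0]]
[[2,19],[3,15],[22,0],[23,2],[24,0],[26,12],[39,0],[48,8],[50,0]]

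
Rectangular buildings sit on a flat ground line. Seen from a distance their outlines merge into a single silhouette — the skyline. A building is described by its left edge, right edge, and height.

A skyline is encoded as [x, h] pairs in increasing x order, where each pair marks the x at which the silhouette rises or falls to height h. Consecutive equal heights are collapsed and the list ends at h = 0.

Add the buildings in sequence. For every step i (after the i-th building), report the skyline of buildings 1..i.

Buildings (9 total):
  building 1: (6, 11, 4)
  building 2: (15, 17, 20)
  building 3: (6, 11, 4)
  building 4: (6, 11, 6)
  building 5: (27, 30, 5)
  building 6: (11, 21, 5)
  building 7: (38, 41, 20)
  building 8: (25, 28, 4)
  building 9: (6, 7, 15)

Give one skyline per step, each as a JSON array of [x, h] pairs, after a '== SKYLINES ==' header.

== SKYLINES ==
[[6,4],[11,0]]
[[6,4],[11,0],[15,20],[17,0]]
[[6,4],[11,0],[15,20],[17,0]]
[[6,6],[11,0],[15,20],[17,0]]
[[6,6],[11,0],[15,20],[17,0],[27,5],[30,0]]
[[6,6],[11,5],[15,20],[17,5],[21,0],[27,5],[30,0]]
[[6,6],[11,5],[15,20],[17,5],[21,0],[27,5],[30,0],[38,20],[41,0]]
[[6,6],[11,5],[15,20],[17,5],[21,0],[25,4],[27,5],[30,0],[38,20],[41,0]]
[[6,15],[7,6],[11,5],[15,20],[17,5],[21,0],[25,4],[27,5],[30,0],[38,20],[41,0]]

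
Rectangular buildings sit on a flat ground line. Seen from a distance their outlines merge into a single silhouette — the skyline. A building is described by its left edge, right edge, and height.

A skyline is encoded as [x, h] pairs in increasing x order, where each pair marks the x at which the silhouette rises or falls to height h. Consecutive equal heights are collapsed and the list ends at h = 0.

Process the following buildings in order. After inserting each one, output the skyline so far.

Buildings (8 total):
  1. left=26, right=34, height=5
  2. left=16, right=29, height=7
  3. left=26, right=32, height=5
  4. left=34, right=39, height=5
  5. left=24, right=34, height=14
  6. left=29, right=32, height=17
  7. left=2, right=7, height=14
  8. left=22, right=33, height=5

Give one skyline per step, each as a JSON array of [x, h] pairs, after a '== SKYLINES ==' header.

== SKYLINES ==
[[26,5],[34,0]]
[[16,7],[29,5],[34,0]]
[[16,7],[29,5],[34,0]]
[[16,7],[29,5],[39,0]]
[[16,7],[24,14],[34,5],[39,0]]
[[16,7],[24,14],[29,17],[32,14],[34,5],[39,0]]
[[2,14],[7,0],[16,7],[24,14],[29,17],[32,14],[34,5],[39,0]]
[[2,14],[7,0],[16,7],[24,14],[29,17],[32,14],[34,5],[39,0]]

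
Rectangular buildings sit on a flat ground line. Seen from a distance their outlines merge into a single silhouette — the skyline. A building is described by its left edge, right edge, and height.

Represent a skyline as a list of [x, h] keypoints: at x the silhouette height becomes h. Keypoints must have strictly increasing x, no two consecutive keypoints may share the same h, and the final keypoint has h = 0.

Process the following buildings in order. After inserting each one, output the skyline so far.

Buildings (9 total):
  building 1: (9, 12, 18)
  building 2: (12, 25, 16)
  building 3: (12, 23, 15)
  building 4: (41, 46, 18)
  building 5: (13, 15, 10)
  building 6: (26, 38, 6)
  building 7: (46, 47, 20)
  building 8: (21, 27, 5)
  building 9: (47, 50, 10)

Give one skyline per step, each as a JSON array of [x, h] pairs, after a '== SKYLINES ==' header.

== SKYLINES ==
[[9,18],[12,0]]
[[9,18],[12,16],[25,0]]
[[9,18],[12,16],[25,0]]
[[9,18],[12,16],[25,0],[41,18],[46,0]]
[[9,18],[12,16],[25,0],[41,18],[46,0]]
[[9,18],[12,16],[25,0],[26,6],[38,0],[41,18],[46,0]]
[[9,18],[12,16],[25,0],[26,6],[38,0],[41,18],[46,20],[47,0]]
[[9,18],[12,16],[25,5],[26,6],[38,0],[41,18],[46,20],[47,0]]
[[9,18],[12,16],[25,5],[26,6],[38,0],[41,18],[46,20],[47,10],[50,0]]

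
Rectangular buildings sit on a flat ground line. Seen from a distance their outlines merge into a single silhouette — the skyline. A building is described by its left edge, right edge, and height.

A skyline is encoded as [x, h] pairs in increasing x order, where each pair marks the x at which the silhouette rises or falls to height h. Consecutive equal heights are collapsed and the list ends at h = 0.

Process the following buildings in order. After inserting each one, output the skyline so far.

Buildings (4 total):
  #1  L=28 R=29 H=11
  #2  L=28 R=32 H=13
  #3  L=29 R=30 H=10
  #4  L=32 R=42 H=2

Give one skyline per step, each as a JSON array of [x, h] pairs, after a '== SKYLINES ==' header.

== SKYLINES ==
[[28,11],[29,0]]
[[28,13],[32,0]]
[[28,13],[32,0]]
[[28,13],[32,2],[42,0]]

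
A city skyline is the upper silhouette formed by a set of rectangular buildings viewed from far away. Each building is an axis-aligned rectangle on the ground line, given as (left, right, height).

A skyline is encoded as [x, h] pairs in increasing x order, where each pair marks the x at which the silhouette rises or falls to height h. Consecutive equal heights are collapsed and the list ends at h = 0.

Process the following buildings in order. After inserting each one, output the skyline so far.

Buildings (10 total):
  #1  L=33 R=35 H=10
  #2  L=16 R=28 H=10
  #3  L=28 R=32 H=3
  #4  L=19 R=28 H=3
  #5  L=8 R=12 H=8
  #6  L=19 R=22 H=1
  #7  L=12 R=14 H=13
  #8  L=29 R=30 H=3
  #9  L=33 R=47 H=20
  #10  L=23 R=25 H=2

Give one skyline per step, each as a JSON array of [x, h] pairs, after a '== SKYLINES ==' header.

== SKYLINES ==
[[33,10],[35,0]]
[[16,10],[28,0],[33,10],[35,0]]
[[16,10],[28,3],[32,0],[33,10],[35,0]]
[[16,10],[28,3],[32,0],[33,10],[35,0]]
[[8,8],[12,0],[16,10],[28,3],[32,0],[33,10],[35,0]]
[[8,8],[12,0],[16,10],[28,3],[32,0],[33,10],[35,0]]
[[8,8],[12,13],[14,0],[16,10],[28,3],[32,0],[33,10],[35,0]]
[[8,8],[12,13],[14,0],[16,10],[28,3],[32,0],[33,10],[35,0]]
[[8,8],[12,13],[14,0],[16,10],[28,3],[32,0],[33,20],[47,0]]
[[8,8],[12,13],[14,0],[16,10],[28,3],[32,0],[33,20],[47,0]]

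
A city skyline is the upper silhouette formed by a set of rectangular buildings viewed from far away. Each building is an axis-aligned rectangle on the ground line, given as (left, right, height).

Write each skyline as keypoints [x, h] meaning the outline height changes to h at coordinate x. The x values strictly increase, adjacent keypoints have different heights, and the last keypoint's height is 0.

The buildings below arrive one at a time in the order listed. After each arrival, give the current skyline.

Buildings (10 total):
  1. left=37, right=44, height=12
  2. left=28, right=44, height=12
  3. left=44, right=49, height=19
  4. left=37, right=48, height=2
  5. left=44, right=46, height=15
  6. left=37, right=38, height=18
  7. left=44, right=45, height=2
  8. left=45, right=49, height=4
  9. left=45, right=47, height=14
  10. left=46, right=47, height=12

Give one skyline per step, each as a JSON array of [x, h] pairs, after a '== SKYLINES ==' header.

== SKYLINES ==
[[37,12],[44,0]]
[[28,12],[44,0]]
[[28,12],[44,19],[49,0]]
[[28,12],[44,19],[49,0]]
[[28,12],[44,19],[49,0]]
[[28,12],[37,18],[38,12],[44,19],[49,0]]
[[28,12],[37,18],[38,12],[44,19],[49,0]]
[[28,12],[37,18],[38,12],[44,19],[49,0]]
[[28,12],[37,18],[38,12],[44,19],[49,0]]
[[28,12],[37,18],[38,12],[44,19],[49,0]]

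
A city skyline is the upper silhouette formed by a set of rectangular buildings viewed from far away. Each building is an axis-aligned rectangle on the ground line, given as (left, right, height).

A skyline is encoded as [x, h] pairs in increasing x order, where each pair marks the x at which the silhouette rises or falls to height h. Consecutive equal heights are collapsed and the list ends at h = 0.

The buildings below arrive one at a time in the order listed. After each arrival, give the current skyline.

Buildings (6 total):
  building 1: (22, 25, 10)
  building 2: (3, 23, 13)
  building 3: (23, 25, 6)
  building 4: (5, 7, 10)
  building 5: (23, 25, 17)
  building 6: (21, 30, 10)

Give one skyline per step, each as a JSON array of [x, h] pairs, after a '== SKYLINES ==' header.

== SKYLINES ==
[[22,10],[25,0]]
[[3,13],[23,10],[25,0]]
[[3,13],[23,10],[25,0]]
[[3,13],[23,10],[25,0]]
[[3,13],[23,17],[25,0]]
[[3,13],[23,17],[25,10],[30,0]]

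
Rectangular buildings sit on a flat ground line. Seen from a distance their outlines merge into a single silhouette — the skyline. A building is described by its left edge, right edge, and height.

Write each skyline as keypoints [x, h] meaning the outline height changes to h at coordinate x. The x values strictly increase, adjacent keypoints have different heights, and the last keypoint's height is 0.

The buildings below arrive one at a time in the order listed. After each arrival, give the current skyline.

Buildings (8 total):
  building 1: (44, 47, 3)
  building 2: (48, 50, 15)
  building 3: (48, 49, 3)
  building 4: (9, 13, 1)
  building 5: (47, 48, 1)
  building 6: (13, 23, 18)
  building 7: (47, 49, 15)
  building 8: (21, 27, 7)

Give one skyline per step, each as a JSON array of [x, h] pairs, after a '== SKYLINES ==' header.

== SKYLINES ==
[[44,3],[47,0]]
[[44,3],[47,0],[48,15],[50,0]]
[[44,3],[47,0],[48,15],[50,0]]
[[9,1],[13,0],[44,3],[47,0],[48,15],[50,0]]
[[9,1],[13,0],[44,3],[47,1],[48,15],[50,0]]
[[9,1],[13,18],[23,0],[44,3],[47,1],[48,15],[50,0]]
[[9,1],[13,18],[23,0],[44,3],[47,15],[50,0]]
[[9,1],[13,18],[23,7],[27,0],[44,3],[47,15],[50,0]]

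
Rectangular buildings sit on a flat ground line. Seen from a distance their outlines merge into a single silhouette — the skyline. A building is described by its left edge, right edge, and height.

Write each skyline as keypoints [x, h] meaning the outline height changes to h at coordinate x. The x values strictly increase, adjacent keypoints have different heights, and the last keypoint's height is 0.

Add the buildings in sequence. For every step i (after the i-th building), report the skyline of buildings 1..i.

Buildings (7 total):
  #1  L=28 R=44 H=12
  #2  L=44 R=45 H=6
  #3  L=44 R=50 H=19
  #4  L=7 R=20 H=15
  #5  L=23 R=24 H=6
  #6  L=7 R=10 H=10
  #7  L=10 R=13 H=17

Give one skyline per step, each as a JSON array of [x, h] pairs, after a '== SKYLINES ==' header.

== SKYLINES ==
[[28,12],[44,0]]
[[28,12],[44,6],[45,0]]
[[28,12],[44,19],[50,0]]
[[7,15],[20,0],[28,12],[44,19],[50,0]]
[[7,15],[20,0],[23,6],[24,0],[28,12],[44,19],[50,0]]
[[7,15],[20,0],[23,6],[24,0],[28,12],[44,19],[50,0]]
[[7,15],[10,17],[13,15],[20,0],[23,6],[24,0],[28,12],[44,19],[50,0]]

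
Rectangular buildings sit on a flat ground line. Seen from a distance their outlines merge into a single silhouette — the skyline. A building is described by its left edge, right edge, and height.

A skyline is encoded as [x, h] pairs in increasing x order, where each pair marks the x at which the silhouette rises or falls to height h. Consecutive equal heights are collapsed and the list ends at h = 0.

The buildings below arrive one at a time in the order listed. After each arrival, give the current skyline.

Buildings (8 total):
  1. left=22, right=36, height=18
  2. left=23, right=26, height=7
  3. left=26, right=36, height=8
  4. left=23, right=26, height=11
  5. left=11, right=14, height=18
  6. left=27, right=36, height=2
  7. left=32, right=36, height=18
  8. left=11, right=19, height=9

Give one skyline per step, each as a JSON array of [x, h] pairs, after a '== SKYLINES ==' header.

== SKYLINES ==
[[22,18],[36,0]]
[[22,18],[36,0]]
[[22,18],[36,0]]
[[22,18],[36,0]]
[[11,18],[14,0],[22,18],[36,0]]
[[11,18],[14,0],[22,18],[36,0]]
[[11,18],[14,0],[22,18],[36,0]]
[[11,18],[14,9],[19,0],[22,18],[36,0]]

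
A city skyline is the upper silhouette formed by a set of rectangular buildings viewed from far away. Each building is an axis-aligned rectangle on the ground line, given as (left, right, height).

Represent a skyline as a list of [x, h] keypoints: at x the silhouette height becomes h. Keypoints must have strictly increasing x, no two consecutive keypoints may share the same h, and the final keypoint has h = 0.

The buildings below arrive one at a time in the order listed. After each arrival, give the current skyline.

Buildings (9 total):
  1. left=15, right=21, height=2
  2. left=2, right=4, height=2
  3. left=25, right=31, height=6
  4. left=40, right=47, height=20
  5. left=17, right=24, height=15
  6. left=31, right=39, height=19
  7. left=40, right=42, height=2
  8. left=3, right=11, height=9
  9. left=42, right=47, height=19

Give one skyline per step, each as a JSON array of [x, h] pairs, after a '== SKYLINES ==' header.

== SKYLINES ==
[[15,2],[21,0]]
[[2,2],[4,0],[15,2],[21,0]]
[[2,2],[4,0],[15,2],[21,0],[25,6],[31,0]]
[[2,2],[4,0],[15,2],[21,0],[25,6],[31,0],[40,20],[47,0]]
[[2,2],[4,0],[15,2],[17,15],[24,0],[25,6],[31,0],[40,20],[47,0]]
[[2,2],[4,0],[15,2],[17,15],[24,0],[25,6],[31,19],[39,0],[40,20],[47,0]]
[[2,2],[4,0],[15,2],[17,15],[24,0],[25,6],[31,19],[39,0],[40,20],[47,0]]
[[2,2],[3,9],[11,0],[15,2],[17,15],[24,0],[25,6],[31,19],[39,0],[40,20],[47,0]]
[[2,2],[3,9],[11,0],[15,2],[17,15],[24,0],[25,6],[31,19],[39,0],[40,20],[47,0]]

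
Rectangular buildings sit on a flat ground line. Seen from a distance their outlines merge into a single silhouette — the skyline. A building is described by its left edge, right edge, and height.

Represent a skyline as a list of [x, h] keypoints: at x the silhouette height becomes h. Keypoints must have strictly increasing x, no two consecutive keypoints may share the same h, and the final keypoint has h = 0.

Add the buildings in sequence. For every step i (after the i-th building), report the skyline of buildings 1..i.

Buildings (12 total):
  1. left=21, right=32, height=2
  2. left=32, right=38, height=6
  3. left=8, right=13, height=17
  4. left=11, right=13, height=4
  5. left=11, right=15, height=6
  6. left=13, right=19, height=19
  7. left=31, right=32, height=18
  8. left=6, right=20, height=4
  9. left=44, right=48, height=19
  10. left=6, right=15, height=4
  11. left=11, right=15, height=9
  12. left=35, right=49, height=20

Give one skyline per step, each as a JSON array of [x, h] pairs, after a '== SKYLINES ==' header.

== SKYLINES ==
[[21,2],[32,0]]
[[21,2],[32,6],[38,0]]
[[8,17],[13,0],[21,2],[32,6],[38,0]]
[[8,17],[13,0],[21,2],[32,6],[38,0]]
[[8,17],[13,6],[15,0],[21,2],[32,6],[38,0]]
[[8,17],[13,19],[19,0],[21,2],[32,6],[38,0]]
[[8,17],[13,19],[19,0],[21,2],[31,18],[32,6],[38,0]]
[[6,4],[8,17],[13,19],[19,4],[20,0],[21,2],[31,18],[32,6],[38,0]]
[[6,4],[8,17],[13,19],[19,4],[20,0],[21,2],[31,18],[32,6],[38,0],[44,19],[48,0]]
[[6,4],[8,17],[13,19],[19,4],[20,0],[21,2],[31,18],[32,6],[38,0],[44,19],[48,0]]
[[6,4],[8,17],[13,19],[19,4],[20,0],[21,2],[31,18],[32,6],[38,0],[44,19],[48,0]]
[[6,4],[8,17],[13,19],[19,4],[20,0],[21,2],[31,18],[32,6],[35,20],[49,0]]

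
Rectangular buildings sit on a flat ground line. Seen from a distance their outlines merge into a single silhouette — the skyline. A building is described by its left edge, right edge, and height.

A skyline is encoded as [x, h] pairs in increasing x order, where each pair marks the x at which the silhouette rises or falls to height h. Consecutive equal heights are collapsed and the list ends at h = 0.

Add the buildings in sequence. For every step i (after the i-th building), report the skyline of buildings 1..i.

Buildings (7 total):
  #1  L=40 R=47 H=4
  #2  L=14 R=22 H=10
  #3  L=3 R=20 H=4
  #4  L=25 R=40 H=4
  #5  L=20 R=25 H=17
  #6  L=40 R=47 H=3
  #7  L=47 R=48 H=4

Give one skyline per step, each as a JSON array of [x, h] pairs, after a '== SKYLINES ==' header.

== SKYLINES ==
[[40,4],[47,0]]
[[14,10],[22,0],[40,4],[47,0]]
[[3,4],[14,10],[22,0],[40,4],[47,0]]
[[3,4],[14,10],[22,0],[25,4],[47,0]]
[[3,4],[14,10],[20,17],[25,4],[47,0]]
[[3,4],[14,10],[20,17],[25,4],[47,0]]
[[3,4],[14,10],[20,17],[25,4],[48,0]]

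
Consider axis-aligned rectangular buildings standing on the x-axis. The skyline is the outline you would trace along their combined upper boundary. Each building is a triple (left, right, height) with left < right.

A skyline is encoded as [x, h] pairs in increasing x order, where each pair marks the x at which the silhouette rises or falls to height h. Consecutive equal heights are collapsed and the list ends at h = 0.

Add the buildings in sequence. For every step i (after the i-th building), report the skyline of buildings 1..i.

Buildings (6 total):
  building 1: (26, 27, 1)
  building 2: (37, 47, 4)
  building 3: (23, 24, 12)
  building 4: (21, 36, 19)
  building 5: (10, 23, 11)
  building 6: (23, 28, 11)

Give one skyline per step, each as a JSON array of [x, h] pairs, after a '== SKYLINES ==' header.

== SKYLINES ==
[[26,1],[27,0]]
[[26,1],[27,0],[37,4],[47,0]]
[[23,12],[24,0],[26,1],[27,0],[37,4],[47,0]]
[[21,19],[36,0],[37,4],[47,0]]
[[10,11],[21,19],[36,0],[37,4],[47,0]]
[[10,11],[21,19],[36,0],[37,4],[47,0]]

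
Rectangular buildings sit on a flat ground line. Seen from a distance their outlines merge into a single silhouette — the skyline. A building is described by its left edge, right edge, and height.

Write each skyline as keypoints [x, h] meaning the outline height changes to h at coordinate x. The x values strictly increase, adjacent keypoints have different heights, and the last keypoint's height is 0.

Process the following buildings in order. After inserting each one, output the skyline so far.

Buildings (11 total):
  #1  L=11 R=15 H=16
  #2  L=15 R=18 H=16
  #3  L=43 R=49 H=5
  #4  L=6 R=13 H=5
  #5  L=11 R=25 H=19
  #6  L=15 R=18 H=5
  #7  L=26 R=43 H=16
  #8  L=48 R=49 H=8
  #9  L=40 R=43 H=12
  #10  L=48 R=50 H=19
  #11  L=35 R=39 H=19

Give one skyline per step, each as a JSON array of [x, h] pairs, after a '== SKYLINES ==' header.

== SKYLINES ==
[[11,16],[15,0]]
[[11,16],[18,0]]
[[11,16],[18,0],[43,5],[49,0]]
[[6,5],[11,16],[18,0],[43,5],[49,0]]
[[6,5],[11,19],[25,0],[43,5],[49,0]]
[[6,5],[11,19],[25,0],[43,5],[49,0]]
[[6,5],[11,19],[25,0],[26,16],[43,5],[49,0]]
[[6,5],[11,19],[25,0],[26,16],[43,5],[48,8],[49,0]]
[[6,5],[11,19],[25,0],[26,16],[43,5],[48,8],[49,0]]
[[6,5],[11,19],[25,0],[26,16],[43,5],[48,19],[50,0]]
[[6,5],[11,19],[25,0],[26,16],[35,19],[39,16],[43,5],[48,19],[50,0]]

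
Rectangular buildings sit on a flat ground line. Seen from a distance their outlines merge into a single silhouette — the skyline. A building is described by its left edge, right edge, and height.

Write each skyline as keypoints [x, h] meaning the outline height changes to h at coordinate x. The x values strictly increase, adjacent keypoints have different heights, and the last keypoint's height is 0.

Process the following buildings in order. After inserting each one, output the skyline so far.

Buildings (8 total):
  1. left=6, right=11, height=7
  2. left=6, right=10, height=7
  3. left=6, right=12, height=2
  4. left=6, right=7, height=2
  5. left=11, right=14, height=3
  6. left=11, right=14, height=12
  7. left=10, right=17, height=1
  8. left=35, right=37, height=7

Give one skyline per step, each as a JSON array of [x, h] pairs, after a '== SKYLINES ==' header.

== SKYLINES ==
[[6,7],[11,0]]
[[6,7],[11,0]]
[[6,7],[11,2],[12,0]]
[[6,7],[11,2],[12,0]]
[[6,7],[11,3],[14,0]]
[[6,7],[11,12],[14,0]]
[[6,7],[11,12],[14,1],[17,0]]
[[6,7],[11,12],[14,1],[17,0],[35,7],[37,0]]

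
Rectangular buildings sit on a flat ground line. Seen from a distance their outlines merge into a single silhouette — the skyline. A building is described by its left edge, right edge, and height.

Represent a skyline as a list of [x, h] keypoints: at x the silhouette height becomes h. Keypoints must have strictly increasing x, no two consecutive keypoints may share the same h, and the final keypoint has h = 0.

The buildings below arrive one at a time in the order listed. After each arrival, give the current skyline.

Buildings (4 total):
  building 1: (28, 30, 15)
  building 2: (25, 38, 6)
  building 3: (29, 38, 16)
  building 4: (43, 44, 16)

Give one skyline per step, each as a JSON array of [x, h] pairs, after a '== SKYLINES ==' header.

== SKYLINES ==
[[28,15],[30,0]]
[[25,6],[28,15],[30,6],[38,0]]
[[25,6],[28,15],[29,16],[38,0]]
[[25,6],[28,15],[29,16],[38,0],[43,16],[44,0]]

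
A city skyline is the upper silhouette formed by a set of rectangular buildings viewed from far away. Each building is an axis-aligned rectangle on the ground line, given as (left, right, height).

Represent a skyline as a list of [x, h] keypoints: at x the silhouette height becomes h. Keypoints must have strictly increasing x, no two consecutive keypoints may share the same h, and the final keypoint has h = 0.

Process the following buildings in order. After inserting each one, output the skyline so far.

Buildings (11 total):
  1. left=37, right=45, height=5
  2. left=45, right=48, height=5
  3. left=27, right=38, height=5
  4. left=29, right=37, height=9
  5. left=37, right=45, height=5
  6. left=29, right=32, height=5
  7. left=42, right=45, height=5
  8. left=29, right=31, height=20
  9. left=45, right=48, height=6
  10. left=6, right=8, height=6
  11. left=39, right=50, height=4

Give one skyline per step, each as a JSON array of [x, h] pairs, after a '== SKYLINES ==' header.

== SKYLINES ==
[[37,5],[45,0]]
[[37,5],[48,0]]
[[27,5],[48,0]]
[[27,5],[29,9],[37,5],[48,0]]
[[27,5],[29,9],[37,5],[48,0]]
[[27,5],[29,9],[37,5],[48,0]]
[[27,5],[29,9],[37,5],[48,0]]
[[27,5],[29,20],[31,9],[37,5],[48,0]]
[[27,5],[29,20],[31,9],[37,5],[45,6],[48,0]]
[[6,6],[8,0],[27,5],[29,20],[31,9],[37,5],[45,6],[48,0]]
[[6,6],[8,0],[27,5],[29,20],[31,9],[37,5],[45,6],[48,4],[50,0]]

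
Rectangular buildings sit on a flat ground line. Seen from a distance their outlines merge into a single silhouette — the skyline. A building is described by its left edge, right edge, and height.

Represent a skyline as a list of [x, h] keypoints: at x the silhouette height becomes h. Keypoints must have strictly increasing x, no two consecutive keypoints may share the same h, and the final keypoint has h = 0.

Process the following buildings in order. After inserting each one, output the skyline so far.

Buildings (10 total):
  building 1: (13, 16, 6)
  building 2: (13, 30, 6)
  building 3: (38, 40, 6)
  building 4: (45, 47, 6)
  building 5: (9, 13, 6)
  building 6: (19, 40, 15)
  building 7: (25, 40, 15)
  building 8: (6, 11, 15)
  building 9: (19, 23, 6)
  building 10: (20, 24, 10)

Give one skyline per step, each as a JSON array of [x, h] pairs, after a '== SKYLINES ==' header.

== SKYLINES ==
[[13,6],[16,0]]
[[13,6],[30,0]]
[[13,6],[30,0],[38,6],[40,0]]
[[13,6],[30,0],[38,6],[40,0],[45,6],[47,0]]
[[9,6],[30,0],[38,6],[40,0],[45,6],[47,0]]
[[9,6],[19,15],[40,0],[45,6],[47,0]]
[[9,6],[19,15],[40,0],[45,6],[47,0]]
[[6,15],[11,6],[19,15],[40,0],[45,6],[47,0]]
[[6,15],[11,6],[19,15],[40,0],[45,6],[47,0]]
[[6,15],[11,6],[19,15],[40,0],[45,6],[47,0]]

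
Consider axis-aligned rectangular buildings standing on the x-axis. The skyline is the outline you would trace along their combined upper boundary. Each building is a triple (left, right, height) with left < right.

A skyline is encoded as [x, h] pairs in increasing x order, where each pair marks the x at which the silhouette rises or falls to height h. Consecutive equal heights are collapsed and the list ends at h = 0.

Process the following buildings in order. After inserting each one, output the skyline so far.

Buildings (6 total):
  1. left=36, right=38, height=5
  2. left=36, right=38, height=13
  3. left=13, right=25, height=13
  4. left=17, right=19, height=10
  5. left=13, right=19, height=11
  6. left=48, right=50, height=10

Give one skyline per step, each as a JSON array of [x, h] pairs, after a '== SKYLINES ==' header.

== SKYLINES ==
[[36,5],[38,0]]
[[36,13],[38,0]]
[[13,13],[25,0],[36,13],[38,0]]
[[13,13],[25,0],[36,13],[38,0]]
[[13,13],[25,0],[36,13],[38,0]]
[[13,13],[25,0],[36,13],[38,0],[48,10],[50,0]]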